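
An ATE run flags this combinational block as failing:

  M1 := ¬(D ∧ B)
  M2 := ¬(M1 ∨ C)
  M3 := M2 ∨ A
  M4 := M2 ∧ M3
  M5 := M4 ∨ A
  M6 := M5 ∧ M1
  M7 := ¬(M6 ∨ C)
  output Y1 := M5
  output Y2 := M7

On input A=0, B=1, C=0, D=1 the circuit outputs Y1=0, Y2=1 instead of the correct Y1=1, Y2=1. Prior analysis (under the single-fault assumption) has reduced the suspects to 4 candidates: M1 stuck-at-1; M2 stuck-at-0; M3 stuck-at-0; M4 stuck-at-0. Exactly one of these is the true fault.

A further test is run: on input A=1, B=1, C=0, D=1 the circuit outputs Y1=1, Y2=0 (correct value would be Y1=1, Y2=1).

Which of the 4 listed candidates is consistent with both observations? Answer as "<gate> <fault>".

Evaluate each candidate on input A=1, B=1, C=0, D=1:
  M1 stuck-at-1: M1=1 [stuck-at-1], M2=0, M3=1, M4=0, M5=1, M6=1, M7=0 → Y1=1, Y2=0 — matches
  M2 stuck-at-0: M1=0, M2=0 [stuck-at-0], M3=1, M4=0, M5=1, M6=0, M7=1 → Y1=1, Y2=1 — eliminated
  M3 stuck-at-0: M1=0, M2=1, M3=0 [stuck-at-0], M4=0, M5=1, M6=0, M7=1 → Y1=1, Y2=1 — eliminated
  M4 stuck-at-0: M1=0, M2=1, M3=1, M4=0 [stuck-at-0], M5=1, M6=0, M7=1 → Y1=1, Y2=1 — eliminated
Only M1 stuck-at-1 reproduces the observed Y1=1, Y2=0.

M1 stuck-at-1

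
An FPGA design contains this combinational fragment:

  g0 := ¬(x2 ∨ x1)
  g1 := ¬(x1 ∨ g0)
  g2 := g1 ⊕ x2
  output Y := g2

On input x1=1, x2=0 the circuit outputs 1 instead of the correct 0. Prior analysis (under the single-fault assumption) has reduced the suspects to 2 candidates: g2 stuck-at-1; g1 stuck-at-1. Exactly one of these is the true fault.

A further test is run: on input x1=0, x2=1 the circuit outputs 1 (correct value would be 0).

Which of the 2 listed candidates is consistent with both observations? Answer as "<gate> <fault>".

g2 stuck-at-1

Evaluate each candidate on input x1=0, x2=1:
  g2 stuck-at-1: g0=0, g1=1, g2=1 [stuck-at-1] → 1 — matches
  g1 stuck-at-1: g0=0, g1=1 [stuck-at-1], g2=0 → 0 — eliminated
Only g2 stuck-at-1 reproduces the observed 1.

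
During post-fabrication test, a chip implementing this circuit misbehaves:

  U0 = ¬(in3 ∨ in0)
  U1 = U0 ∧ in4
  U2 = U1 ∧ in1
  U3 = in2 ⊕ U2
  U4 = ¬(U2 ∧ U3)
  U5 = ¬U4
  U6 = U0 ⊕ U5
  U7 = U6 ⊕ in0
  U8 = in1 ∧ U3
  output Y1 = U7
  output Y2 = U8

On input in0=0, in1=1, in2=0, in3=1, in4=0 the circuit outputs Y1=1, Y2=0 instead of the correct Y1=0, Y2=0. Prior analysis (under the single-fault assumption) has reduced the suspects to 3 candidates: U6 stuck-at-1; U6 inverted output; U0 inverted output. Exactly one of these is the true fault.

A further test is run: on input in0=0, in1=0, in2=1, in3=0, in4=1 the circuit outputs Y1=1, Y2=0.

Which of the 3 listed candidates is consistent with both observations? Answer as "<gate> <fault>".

U6 stuck-at-1

Evaluate each candidate on input in0=0, in1=0, in2=1, in3=0, in4=1:
  U6 stuck-at-1: U0=1, U1=1, U2=0, U3=1, U4=1, U5=0, U6=1 [stuck-at-1], U7=1, U8=0 → Y1=1, Y2=0 — matches
  U6 inverted output: U0=1, U1=1, U2=0, U3=1, U4=1, U5=0, U6=0 [inverted output], U7=0, U8=0 → Y1=0, Y2=0 — eliminated
  U0 inverted output: U0=0 [inverted output], U1=0, U2=0, U3=1, U4=1, U5=0, U6=0, U7=0, U8=0 → Y1=0, Y2=0 — eliminated
Only U6 stuck-at-1 reproduces the observed Y1=1, Y2=0.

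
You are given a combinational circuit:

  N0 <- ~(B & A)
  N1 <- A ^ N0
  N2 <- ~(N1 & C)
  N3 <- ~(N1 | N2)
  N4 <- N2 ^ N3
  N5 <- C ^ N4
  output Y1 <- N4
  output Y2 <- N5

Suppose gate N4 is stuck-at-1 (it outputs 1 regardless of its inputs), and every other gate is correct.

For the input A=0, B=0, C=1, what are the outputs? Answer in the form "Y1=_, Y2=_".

Propagate with N4 forced: N0=1, N1=1, N2=0, N3=0, N4=1 [stuck-at-1], N5=0.
So the outputs are Y1=1, Y2=0. (Without the fault they would be Y1=0, Y2=1.)

Y1=1, Y2=0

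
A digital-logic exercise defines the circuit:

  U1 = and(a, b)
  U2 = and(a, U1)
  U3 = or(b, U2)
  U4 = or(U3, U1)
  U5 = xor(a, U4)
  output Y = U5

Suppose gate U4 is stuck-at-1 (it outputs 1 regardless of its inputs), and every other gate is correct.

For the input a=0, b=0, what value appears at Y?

1

Propagate with U4 forced: U1=0, U2=0, U3=0, U4=1 [stuck-at-1], U5=1.
So Y = 1. (Without the fault it would be 0.)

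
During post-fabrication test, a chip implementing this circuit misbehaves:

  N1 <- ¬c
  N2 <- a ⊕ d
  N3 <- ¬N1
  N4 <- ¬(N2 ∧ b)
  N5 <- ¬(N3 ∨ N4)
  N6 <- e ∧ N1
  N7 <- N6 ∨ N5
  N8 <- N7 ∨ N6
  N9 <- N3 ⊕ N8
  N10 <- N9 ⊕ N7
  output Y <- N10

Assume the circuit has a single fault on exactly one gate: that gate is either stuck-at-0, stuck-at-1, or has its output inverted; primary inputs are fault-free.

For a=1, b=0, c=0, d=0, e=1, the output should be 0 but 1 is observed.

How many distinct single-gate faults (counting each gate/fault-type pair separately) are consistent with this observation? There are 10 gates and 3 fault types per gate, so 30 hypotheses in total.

12

Fault-free: N1=1, N2=1, N3=0, N4=1, N5=0, N6=1, N7=1, N8=1, N9=1, N10=0 → 0. Observed 1.
  N1: stuck-at-0, inverted output ✓; others ✗
  N2: none of the 3 fault types match ✗
  N3: stuck-at-1, inverted output ✓; others ✗
  N4: none of the 3 fault types match ✗
  N5: none of the 3 fault types match ✗
  N6: none of the 3 fault types match ✗
  N7: stuck-at-0, inverted output ✓; others ✗
  N8: stuck-at-0, inverted output ✓; others ✗
  N9: stuck-at-0, inverted output ✓; others ✗
  N10: stuck-at-1, inverted output ✓; others ✗
Consistent faults: {N1 stuck-at-0, N1 inverted output, N3 stuck-at-1, N3 inverted output, N7 stuck-at-0, N7 inverted output, N8 stuck-at-0, N8 inverted output, N9 stuck-at-0, N9 inverted output, N10 stuck-at-1, N10 inverted output} — 12 in all.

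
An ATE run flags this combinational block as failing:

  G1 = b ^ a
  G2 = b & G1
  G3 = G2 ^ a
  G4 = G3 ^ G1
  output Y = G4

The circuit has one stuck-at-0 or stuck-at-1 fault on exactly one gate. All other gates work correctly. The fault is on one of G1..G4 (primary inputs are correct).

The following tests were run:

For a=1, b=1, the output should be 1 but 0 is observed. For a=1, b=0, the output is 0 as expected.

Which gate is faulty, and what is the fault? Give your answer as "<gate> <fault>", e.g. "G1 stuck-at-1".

G4 stuck-at-0

Fault-free values for test 1 (a=1, b=1): G1=0, G2=0, G3=1, G4=1, giving Y=1. Observed 0.
Test 1: faults giving observed 0 are {G2 stuck-at-1, G3 stuck-at-0, G4 stuck-at-0}.
Test 2 (a=1, b=0): fault-free G1=1, G2=0, G3=1, G4=0 → 0; observed 0. Eliminates G2 stuck-at-1, G3 stuck-at-0.
Only G4 stuck-at-0 is consistent with every test.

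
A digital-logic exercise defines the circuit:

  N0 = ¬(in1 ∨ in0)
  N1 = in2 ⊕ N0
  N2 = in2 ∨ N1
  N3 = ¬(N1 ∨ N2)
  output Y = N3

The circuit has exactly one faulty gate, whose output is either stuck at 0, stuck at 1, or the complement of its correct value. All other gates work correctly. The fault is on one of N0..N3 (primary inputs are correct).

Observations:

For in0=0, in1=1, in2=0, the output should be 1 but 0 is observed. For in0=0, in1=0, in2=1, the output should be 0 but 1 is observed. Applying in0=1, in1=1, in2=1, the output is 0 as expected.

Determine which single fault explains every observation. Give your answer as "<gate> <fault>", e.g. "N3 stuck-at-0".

Fault-free values for test 1 (in0=0, in1=1, in2=0): N0=0, N1=0, N2=0, N3=1, giving Y=1. Observed 0.
Test 1: faults giving observed 0 are {N0 stuck-at-1, N0 inverted output, N1 stuck-at-1, N1 inverted output, N2 stuck-at-1, N2 inverted output, N3 stuck-at-0, N3 inverted output}.
Test 2 (in0=0, in1=0, in2=1): fault-free N0=1, N1=0, N2=1, N3=0 → 0; observed 1. Eliminates N0 stuck-at-1, N0 inverted output, N1 stuck-at-1, N1 inverted output, N2 stuck-at-1, N3 stuck-at-0.
Test 3 (in0=1, in1=1, in2=1): fault-free N0=0, N1=1, N2=1, N3=0 → 0; observed 0. Eliminates N3 inverted output.
Only N2 inverted output is consistent with every test.

N2 inverted output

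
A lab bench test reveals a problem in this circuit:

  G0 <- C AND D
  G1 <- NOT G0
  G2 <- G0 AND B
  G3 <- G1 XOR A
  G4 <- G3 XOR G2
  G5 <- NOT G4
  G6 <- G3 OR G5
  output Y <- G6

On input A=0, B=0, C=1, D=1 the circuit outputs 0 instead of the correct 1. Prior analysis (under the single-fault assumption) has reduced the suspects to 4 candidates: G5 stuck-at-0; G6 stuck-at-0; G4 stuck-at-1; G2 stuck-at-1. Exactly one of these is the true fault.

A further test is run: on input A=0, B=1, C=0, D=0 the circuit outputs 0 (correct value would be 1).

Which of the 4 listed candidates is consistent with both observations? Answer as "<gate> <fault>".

G6 stuck-at-0

Evaluate each candidate on input A=0, B=1, C=0, D=0:
  G5 stuck-at-0: G0=0, G1=1, G2=0, G3=1, G4=1, G5=0 [stuck-at-0], G6=1 → 1 — eliminated
  G6 stuck-at-0: G0=0, G1=1, G2=0, G3=1, G4=1, G5=0, G6=0 [stuck-at-0] → 0 — matches
  G4 stuck-at-1: G0=0, G1=1, G2=0, G3=1, G4=1 [stuck-at-1], G5=0, G6=1 → 1 — eliminated
  G2 stuck-at-1: G0=0, G1=1, G2=1 [stuck-at-1], G3=1, G4=0, G5=1, G6=1 → 1 — eliminated
Only G6 stuck-at-0 reproduces the observed 0.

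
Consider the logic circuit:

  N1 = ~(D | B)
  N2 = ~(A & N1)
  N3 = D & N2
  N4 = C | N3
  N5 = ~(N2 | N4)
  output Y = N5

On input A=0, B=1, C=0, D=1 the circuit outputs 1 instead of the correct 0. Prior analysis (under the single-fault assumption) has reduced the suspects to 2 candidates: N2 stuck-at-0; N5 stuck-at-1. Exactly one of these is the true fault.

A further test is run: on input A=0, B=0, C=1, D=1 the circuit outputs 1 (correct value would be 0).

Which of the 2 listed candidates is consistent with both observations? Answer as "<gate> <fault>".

Evaluate each candidate on input A=0, B=0, C=1, D=1:
  N2 stuck-at-0: N1=0, N2=0 [stuck-at-0], N3=0, N4=1, N5=0 → 0 — eliminated
  N5 stuck-at-1: N1=0, N2=1, N3=1, N4=1, N5=1 [stuck-at-1] → 1 — matches
Only N5 stuck-at-1 reproduces the observed 1.

N5 stuck-at-1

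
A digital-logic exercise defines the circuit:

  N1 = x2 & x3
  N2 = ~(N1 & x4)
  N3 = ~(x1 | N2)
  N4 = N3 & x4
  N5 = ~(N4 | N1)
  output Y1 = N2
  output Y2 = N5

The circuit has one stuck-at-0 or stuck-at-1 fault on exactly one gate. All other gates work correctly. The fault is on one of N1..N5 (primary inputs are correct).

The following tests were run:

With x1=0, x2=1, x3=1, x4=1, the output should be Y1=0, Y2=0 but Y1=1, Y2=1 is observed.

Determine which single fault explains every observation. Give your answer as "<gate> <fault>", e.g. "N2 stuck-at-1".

N1 stuck-at-0

Fault-free values for test 1 (x1=0, x2=1, x3=1, x4=1): N1=1, N2=0, N3=1, N4=1, N5=0, giving Y1=0, Y2=0. Observed Y1=1, Y2=1.
Test 1: faults giving observed Y1=1, Y2=1 are {N1 stuck-at-0}.
Only N1 stuck-at-0 is consistent with every test.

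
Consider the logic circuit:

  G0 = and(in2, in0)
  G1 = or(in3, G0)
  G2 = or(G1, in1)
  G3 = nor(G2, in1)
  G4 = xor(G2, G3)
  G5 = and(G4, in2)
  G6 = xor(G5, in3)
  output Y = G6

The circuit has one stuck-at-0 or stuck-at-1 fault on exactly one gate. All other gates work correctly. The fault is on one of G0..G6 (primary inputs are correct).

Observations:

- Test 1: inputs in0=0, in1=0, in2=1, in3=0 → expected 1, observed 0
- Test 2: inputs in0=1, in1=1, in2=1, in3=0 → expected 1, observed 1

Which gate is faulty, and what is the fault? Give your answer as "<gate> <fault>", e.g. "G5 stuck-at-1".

Fault-free values for test 1 (in0=0, in1=0, in2=1, in3=0): G0=0, G1=0, G2=0, G3=1, G4=1, G5=1, G6=1, giving Y=1. Observed 0.
Test 1: faults giving observed 0 are {G3 stuck-at-0, G4 stuck-at-0, G5 stuck-at-0, G6 stuck-at-0}.
Test 2 (in0=1, in1=1, in2=1, in3=0): fault-free G0=1, G1=1, G2=1, G3=0, G4=1, G5=1, G6=1 → 1; observed 1. Eliminates G4 stuck-at-0, G5 stuck-at-0, G6 stuck-at-0.
Only G3 stuck-at-0 is consistent with every test.

G3 stuck-at-0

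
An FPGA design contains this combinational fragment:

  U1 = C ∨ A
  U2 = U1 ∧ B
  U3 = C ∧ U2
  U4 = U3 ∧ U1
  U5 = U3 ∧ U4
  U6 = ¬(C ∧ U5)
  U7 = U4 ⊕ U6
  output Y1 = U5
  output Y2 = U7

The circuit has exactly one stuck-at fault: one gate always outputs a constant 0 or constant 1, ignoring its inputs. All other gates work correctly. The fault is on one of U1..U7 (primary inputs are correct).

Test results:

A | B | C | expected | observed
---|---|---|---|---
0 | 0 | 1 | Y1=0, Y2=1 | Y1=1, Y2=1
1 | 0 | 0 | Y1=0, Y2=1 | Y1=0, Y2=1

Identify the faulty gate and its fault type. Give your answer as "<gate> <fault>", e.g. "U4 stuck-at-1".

Fault-free values for test 1 (A=0, B=0, C=1): U1=1, U2=0, U3=0, U4=0, U5=0, U6=1, U7=1, giving Y1=0, Y2=1. Observed Y1=1, Y2=1.
Test 1: faults giving observed Y1=1, Y2=1 are {U2 stuck-at-1, U3 stuck-at-1}.
Test 2 (A=1, B=0, C=0): fault-free U1=1, U2=0, U3=0, U4=0, U5=0, U6=1, U7=1 → Y1=0, Y2=1; observed Y1=0, Y2=1. Eliminates U3 stuck-at-1.
Only U2 stuck-at-1 is consistent with every test.

U2 stuck-at-1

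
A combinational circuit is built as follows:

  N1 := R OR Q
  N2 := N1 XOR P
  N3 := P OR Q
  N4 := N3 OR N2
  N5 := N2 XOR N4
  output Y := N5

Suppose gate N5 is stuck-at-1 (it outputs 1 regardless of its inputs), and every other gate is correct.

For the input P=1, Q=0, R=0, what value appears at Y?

Propagate with N5 forced: N1=0, N2=1, N3=1, N4=1, N5=1 [stuck-at-1].
So Y = 1. (Without the fault it would be 0.)

1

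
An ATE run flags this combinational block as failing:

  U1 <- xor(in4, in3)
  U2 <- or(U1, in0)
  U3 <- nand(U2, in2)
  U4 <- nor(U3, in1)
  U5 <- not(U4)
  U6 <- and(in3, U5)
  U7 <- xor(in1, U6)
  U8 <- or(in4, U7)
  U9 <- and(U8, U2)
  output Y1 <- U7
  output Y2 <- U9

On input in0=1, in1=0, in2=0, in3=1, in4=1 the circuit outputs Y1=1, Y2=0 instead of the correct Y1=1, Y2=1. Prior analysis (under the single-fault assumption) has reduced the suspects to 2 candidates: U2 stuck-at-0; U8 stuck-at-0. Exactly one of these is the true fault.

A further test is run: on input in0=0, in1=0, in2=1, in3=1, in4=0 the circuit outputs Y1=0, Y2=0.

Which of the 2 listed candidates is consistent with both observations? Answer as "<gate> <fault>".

U8 stuck-at-0

Evaluate each candidate on input in0=0, in1=0, in2=1, in3=1, in4=0:
  U2 stuck-at-0: U1=1, U2=0 [stuck-at-0], U3=1, U4=0, U5=1, U6=1, U7=1, U8=1, U9=0 → Y1=1, Y2=0 — eliminated
  U8 stuck-at-0: U1=1, U2=1, U3=0, U4=1, U5=0, U6=0, U7=0, U8=0 [stuck-at-0], U9=0 → Y1=0, Y2=0 — matches
Only U8 stuck-at-0 reproduces the observed Y1=0, Y2=0.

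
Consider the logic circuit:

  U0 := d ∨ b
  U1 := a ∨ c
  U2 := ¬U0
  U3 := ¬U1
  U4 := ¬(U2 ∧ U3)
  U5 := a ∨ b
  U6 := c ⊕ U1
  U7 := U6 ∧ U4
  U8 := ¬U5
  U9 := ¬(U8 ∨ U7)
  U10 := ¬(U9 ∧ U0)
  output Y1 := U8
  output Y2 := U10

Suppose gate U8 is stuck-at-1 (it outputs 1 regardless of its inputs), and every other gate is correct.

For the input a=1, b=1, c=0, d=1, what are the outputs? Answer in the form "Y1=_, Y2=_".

Y1=1, Y2=1

Propagate with U8 forced: U0=1, U1=1, U2=0, U3=0, U4=1, U5=1, U6=1, U7=1, U8=1 [stuck-at-1], U9=0, U10=1.
So the outputs are Y1=1, Y2=1. (Without the fault they would be Y1=0, Y2=1.)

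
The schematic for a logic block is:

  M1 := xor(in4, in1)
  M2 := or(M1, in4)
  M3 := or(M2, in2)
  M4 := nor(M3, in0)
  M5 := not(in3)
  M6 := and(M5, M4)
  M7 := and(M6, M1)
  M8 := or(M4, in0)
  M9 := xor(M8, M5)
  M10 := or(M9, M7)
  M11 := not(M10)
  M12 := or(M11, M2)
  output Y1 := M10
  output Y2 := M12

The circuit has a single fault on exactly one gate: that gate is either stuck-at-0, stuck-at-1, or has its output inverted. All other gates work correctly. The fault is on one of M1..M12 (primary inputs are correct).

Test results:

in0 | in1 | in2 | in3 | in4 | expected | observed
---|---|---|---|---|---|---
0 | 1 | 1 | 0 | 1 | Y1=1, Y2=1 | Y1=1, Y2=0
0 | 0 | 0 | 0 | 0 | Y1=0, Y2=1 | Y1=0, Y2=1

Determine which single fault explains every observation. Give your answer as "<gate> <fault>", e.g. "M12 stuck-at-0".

M2 stuck-at-0

Fault-free values for test 1 (in0=0, in1=1, in2=1, in3=0, in4=1): M1=0, M2=1, M3=1, M4=0, M5=1, M6=0, M7=0, M8=0, M9=1, M10=1, M11=0, M12=1, giving Y1=1, Y2=1. Observed Y1=1, Y2=0.
Test 1: faults giving observed Y1=1, Y2=0 are {M2 stuck-at-0, M2 inverted output, M12 stuck-at-0, M12 inverted output}.
Test 2 (in0=0, in1=0, in2=0, in3=0, in4=0): fault-free M1=0, M2=0, M3=0, M4=1, M5=1, M6=1, M7=0, M8=1, M9=0, M10=0, M11=1, M12=1 → Y1=0, Y2=1; observed Y1=0, Y2=1. Eliminates M2 inverted output, M12 stuck-at-0, M12 inverted output.
Only M2 stuck-at-0 is consistent with every test.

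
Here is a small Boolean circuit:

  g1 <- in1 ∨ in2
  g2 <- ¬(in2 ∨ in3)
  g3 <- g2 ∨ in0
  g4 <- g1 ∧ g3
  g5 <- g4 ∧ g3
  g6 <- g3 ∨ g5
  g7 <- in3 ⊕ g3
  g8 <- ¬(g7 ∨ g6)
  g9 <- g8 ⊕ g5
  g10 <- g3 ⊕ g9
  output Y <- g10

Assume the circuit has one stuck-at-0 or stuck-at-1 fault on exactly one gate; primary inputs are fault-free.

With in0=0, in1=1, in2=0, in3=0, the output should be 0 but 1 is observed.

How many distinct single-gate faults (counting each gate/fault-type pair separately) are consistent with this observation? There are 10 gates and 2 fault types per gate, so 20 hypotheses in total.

8

Fault-free: g1=1, g2=1, g3=1, g4=1, g5=1, g6=1, g7=1, g8=0, g9=1, g10=0 → 0. Observed 1.
  g1: stuck-at-0 ✓; others ✗
  g2: stuck-at-0 ✓; others ✗
  g3: stuck-at-0 ✓; others ✗
  g4: stuck-at-0 ✓; others ✗
  g5: stuck-at-0 ✓; others ✗
  g6: none of the 2 fault types match ✗
  g7: none of the 2 fault types match ✗
  g8: stuck-at-1 ✓; others ✗
  g9: stuck-at-0 ✓; others ✗
  g10: stuck-at-1 ✓; others ✗
Consistent faults: {g1 stuck-at-0, g2 stuck-at-0, g3 stuck-at-0, g4 stuck-at-0, g5 stuck-at-0, g8 stuck-at-1, g9 stuck-at-0, g10 stuck-at-1} — 8 in all.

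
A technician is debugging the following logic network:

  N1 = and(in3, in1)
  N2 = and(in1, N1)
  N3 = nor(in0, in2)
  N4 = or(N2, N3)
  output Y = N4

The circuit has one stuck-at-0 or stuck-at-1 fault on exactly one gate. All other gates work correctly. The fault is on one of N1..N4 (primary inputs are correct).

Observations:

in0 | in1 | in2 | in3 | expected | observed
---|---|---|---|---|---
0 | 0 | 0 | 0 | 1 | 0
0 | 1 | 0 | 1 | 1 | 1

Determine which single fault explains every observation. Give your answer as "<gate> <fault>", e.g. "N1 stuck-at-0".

N3 stuck-at-0

Fault-free values for test 1 (in0=0, in1=0, in2=0, in3=0): N1=0, N2=0, N3=1, N4=1, giving Y=1. Observed 0.
Test 1: faults giving observed 0 are {N3 stuck-at-0, N4 stuck-at-0}.
Test 2 (in0=0, in1=1, in2=0, in3=1): fault-free N1=1, N2=1, N3=1, N4=1 → 1; observed 1. Eliminates N4 stuck-at-0.
Only N3 stuck-at-0 is consistent with every test.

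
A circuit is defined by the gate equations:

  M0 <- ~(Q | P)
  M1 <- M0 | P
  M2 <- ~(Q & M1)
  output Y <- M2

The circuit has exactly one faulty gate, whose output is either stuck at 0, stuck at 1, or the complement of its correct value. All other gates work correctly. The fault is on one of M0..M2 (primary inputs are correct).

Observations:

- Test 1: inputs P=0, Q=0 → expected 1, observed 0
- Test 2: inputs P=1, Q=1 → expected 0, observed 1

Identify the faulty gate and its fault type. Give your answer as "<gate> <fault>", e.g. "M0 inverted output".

Fault-free values for test 1 (P=0, Q=0): M0=1, M1=1, M2=1, giving Y=1. Observed 0.
Test 1: faults giving observed 0 are {M2 stuck-at-0, M2 inverted output}.
Test 2 (P=1, Q=1): fault-free M0=0, M1=1, M2=0 → 0; observed 1. Eliminates M2 stuck-at-0.
Only M2 inverted output is consistent with every test.

M2 inverted output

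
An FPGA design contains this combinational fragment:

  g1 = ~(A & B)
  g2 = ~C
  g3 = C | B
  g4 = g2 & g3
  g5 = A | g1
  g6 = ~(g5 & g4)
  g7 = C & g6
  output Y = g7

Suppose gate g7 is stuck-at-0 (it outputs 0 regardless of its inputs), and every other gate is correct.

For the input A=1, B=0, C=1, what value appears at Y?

Propagate with g7 forced: g1=1, g2=0, g3=1, g4=0, g5=1, g6=1, g7=0 [stuck-at-0].
So Y = 0. (Without the fault it would be 1.)

0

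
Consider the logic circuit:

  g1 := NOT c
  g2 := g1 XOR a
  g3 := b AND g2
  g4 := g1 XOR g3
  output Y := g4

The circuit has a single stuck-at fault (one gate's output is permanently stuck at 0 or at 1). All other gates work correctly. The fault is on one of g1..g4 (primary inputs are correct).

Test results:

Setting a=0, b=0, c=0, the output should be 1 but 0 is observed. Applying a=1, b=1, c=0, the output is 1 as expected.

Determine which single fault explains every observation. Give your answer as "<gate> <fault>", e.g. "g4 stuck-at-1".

Fault-free values for test 1 (a=0, b=0, c=0): g1=1, g2=1, g3=0, g4=1, giving Y=1. Observed 0.
Test 1: faults giving observed 0 are {g1 stuck-at-0, g3 stuck-at-1, g4 stuck-at-0}.
Test 2 (a=1, b=1, c=0): fault-free g1=1, g2=0, g3=0, g4=1 → 1; observed 1. Eliminates g3 stuck-at-1, g4 stuck-at-0.
Only g1 stuck-at-0 is consistent with every test.

g1 stuck-at-0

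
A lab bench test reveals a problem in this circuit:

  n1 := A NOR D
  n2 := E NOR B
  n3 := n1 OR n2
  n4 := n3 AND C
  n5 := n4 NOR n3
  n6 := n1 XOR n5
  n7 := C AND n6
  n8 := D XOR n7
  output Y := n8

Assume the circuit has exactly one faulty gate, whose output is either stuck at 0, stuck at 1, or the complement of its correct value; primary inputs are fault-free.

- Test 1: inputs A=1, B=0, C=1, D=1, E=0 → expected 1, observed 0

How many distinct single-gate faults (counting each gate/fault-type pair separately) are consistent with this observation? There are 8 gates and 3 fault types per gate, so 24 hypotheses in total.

Fault-free: n1=0, n2=1, n3=1, n4=1, n5=0, n6=0, n7=0, n8=1 → 1. Observed 0.
  n1: stuck-at-1, inverted output ✓; others ✗
  n2: stuck-at-0, inverted output ✓; others ✗
  n3: stuck-at-0, inverted output ✓; others ✗
  n4: none of the 3 fault types match ✗
  n5: stuck-at-1, inverted output ✓; others ✗
  n6: stuck-at-1, inverted output ✓; others ✗
  n7: stuck-at-1, inverted output ✓; others ✗
  n8: stuck-at-0, inverted output ✓; others ✗
Consistent faults: {n1 stuck-at-1, n1 inverted output, n2 stuck-at-0, n2 inverted output, n3 stuck-at-0, n3 inverted output, n5 stuck-at-1, n5 inverted output, n6 stuck-at-1, n6 inverted output, n7 stuck-at-1, n7 inverted output, n8 stuck-at-0, n8 inverted output} — 14 in all.

14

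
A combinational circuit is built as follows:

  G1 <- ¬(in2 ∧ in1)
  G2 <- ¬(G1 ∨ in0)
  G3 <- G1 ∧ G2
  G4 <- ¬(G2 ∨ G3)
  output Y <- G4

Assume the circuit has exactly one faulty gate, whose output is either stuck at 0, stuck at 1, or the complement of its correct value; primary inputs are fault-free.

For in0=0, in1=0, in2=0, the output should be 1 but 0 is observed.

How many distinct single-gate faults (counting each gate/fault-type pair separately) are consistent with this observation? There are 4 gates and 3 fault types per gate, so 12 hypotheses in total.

Fault-free: G1=1, G2=0, G3=0, G4=1 → 1. Observed 0.
  G1 stuck-at-0: output 0 ✓
  G1 stuck-at-1: output 1 ✗
  G1 inverted output: output 0 ✓
  G2 stuck-at-0: output 1 ✗
  G2 stuck-at-1: output 0 ✓
  G2 inverted output: output 0 ✓
  G3 stuck-at-0: output 1 ✗
  G3 stuck-at-1: output 0 ✓
  G3 inverted output: output 0 ✓
  G4 stuck-at-0: output 0 ✓
  G4 stuck-at-1: output 1 ✗
  G4 inverted output: output 0 ✓
Consistent faults: {G1 stuck-at-0, G1 inverted output, G2 stuck-at-1, G2 inverted output, G3 stuck-at-1, G3 inverted output, G4 stuck-at-0, G4 inverted output} — 8 in all.

8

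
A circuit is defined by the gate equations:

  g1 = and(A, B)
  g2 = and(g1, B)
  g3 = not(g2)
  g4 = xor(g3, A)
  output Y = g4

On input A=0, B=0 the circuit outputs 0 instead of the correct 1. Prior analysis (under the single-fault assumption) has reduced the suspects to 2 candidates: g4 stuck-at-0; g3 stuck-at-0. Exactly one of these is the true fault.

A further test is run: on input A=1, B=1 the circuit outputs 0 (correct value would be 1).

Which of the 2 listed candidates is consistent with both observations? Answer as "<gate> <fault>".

Evaluate each candidate on input A=1, B=1:
  g4 stuck-at-0: g1=1, g2=1, g3=0, g4=0 [stuck-at-0] → 0 — matches
  g3 stuck-at-0: g1=1, g2=1, g3=0 [stuck-at-0], g4=1 → 1 — eliminated
Only g4 stuck-at-0 reproduces the observed 0.

g4 stuck-at-0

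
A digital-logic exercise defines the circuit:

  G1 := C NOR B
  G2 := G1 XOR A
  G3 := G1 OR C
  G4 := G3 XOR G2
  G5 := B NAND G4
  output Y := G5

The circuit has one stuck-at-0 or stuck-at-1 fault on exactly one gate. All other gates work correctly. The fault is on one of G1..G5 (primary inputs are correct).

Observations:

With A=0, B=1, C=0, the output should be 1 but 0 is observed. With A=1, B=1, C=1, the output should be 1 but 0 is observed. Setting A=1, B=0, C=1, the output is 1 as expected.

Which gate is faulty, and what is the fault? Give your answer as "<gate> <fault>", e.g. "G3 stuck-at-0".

G4 stuck-at-1

Fault-free values for test 1 (A=0, B=1, C=0): G1=0, G2=0, G3=0, G4=0, G5=1, giving Y=1. Observed 0.
Test 1: faults giving observed 0 are {G2 stuck-at-1, G3 stuck-at-1, G4 stuck-at-1, G5 stuck-at-0}.
Test 2 (A=1, B=1, C=1): fault-free G1=0, G2=1, G3=1, G4=0, G5=1 → 1; observed 0. Eliminates G2 stuck-at-1, G3 stuck-at-1.
Test 3 (A=1, B=0, C=1): fault-free G1=0, G2=1, G3=1, G4=0, G5=1 → 1; observed 1. Eliminates G5 stuck-at-0.
Only G4 stuck-at-1 is consistent with every test.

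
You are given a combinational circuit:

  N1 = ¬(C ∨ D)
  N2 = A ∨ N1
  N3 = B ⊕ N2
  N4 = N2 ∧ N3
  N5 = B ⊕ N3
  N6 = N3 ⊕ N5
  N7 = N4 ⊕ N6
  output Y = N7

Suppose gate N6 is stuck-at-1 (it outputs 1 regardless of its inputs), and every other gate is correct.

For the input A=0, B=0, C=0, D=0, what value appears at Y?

0

Propagate with N6 forced: N1=1, N2=1, N3=1, N4=1, N5=1, N6=1 [stuck-at-1], N7=0.
So Y = 0. (Without the fault it would be 1.)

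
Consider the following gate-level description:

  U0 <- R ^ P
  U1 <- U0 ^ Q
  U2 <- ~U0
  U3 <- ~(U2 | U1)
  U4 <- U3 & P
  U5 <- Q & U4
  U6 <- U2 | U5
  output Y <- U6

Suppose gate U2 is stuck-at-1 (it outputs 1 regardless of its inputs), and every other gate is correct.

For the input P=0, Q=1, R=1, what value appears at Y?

Propagate with U2 forced: U0=1, U1=0, U2=1 [stuck-at-1], U3=0, U4=0, U5=0, U6=1.
So Y = 1. (Without the fault it would be 0.)

1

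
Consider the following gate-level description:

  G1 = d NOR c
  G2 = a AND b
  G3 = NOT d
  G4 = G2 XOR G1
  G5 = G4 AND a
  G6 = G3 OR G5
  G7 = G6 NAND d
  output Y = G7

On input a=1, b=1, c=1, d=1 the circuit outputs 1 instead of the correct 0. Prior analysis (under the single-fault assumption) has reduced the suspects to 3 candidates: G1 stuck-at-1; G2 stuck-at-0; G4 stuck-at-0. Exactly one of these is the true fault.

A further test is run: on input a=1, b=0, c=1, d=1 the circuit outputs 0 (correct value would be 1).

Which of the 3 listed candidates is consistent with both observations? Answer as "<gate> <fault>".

G1 stuck-at-1

Evaluate each candidate on input a=1, b=0, c=1, d=1:
  G1 stuck-at-1: G1=1 [stuck-at-1], G2=0, G3=0, G4=1, G5=1, G6=1, G7=0 → 0 — matches
  G2 stuck-at-0: G1=0, G2=0 [stuck-at-0], G3=0, G4=0, G5=0, G6=0, G7=1 → 1 — eliminated
  G4 stuck-at-0: G1=0, G2=0, G3=0, G4=0 [stuck-at-0], G5=0, G6=0, G7=1 → 1 — eliminated
Only G1 stuck-at-1 reproduces the observed 0.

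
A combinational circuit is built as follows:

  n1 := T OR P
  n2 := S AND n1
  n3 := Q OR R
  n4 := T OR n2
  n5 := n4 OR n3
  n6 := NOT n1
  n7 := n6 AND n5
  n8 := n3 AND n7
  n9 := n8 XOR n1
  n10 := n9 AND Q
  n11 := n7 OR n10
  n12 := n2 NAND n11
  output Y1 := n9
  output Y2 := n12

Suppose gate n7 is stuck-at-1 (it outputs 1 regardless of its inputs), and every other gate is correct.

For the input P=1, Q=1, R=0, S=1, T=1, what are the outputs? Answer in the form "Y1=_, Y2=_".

Y1=0, Y2=0

Propagate with n7 forced: n1=1, n2=1, n3=1, n4=1, n5=1, n6=0, n7=1 [stuck-at-1], n8=1, n9=0, n10=0, n11=1, n12=0.
So the outputs are Y1=0, Y2=0. (Without the fault they would be Y1=1, Y2=0.)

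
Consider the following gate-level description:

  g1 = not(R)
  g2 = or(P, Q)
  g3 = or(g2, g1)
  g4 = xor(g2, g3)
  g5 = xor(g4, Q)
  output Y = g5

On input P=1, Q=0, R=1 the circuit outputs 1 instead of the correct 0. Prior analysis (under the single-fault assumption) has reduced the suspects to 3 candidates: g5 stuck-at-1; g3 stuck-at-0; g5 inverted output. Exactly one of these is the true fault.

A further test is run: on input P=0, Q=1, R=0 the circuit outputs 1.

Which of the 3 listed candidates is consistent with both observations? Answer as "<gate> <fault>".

Evaluate each candidate on input P=0, Q=1, R=0:
  g5 stuck-at-1: g1=1, g2=1, g3=1, g4=0, g5=1 [stuck-at-1] → 1 — matches
  g3 stuck-at-0: g1=1, g2=1, g3=0 [stuck-at-0], g4=1, g5=0 → 0 — eliminated
  g5 inverted output: g1=1, g2=1, g3=1, g4=0, g5=0 [inverted output] → 0 — eliminated
Only g5 stuck-at-1 reproduces the observed 1.

g5 stuck-at-1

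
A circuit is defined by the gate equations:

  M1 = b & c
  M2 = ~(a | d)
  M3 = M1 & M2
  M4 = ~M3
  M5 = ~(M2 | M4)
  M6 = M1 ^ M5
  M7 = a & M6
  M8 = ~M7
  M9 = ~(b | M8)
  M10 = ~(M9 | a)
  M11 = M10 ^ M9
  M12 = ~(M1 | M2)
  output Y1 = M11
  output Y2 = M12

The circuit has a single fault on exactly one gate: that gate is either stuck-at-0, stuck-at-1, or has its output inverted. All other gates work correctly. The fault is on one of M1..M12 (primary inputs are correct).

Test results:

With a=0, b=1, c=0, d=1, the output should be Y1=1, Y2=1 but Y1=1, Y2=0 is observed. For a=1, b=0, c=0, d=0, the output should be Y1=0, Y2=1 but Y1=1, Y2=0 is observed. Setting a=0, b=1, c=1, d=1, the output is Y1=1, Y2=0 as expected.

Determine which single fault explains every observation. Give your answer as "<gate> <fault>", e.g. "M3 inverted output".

M1 stuck-at-1

Fault-free values for test 1 (a=0, b=1, c=0, d=1): M1=0, M2=0, M3=0, M4=1, M5=0, M6=0, M7=0, M8=1, M9=0, M10=1, M11=1, M12=1, giving Y1=1, Y2=1. Observed Y1=1, Y2=0.
Test 1: faults giving observed Y1=1, Y2=0 are {M1 stuck-at-1, M1 inverted output, M2 stuck-at-1, M2 inverted output, M12 stuck-at-0, M12 inverted output}.
Test 2 (a=1, b=0, c=0, d=0): fault-free M1=0, M2=0, M3=0, M4=1, M5=0, M6=0, M7=0, M8=1, M9=0, M10=0, M11=0, M12=1 → Y1=0, Y2=1; observed Y1=1, Y2=0. Eliminates M2 stuck-at-1, M2 inverted output, M12 stuck-at-0, M12 inverted output.
Test 3 (a=0, b=1, c=1, d=1): fault-free M1=1, M2=0, M3=0, M4=1, M5=0, M6=1, M7=0, M8=1, M9=0, M10=1, M11=1, M12=0 → Y1=1, Y2=0; observed Y1=1, Y2=0. Eliminates M1 inverted output.
Only M1 stuck-at-1 is consistent with every test.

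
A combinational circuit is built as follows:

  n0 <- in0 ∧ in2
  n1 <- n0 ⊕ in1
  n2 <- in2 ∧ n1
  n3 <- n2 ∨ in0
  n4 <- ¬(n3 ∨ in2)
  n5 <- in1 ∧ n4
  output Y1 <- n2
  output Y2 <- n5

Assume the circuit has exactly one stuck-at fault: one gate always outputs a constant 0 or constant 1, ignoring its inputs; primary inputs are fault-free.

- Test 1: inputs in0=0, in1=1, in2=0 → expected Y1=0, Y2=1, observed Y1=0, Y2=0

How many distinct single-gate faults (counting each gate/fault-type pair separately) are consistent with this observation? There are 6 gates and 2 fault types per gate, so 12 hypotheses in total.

3

Fault-free: n0=0, n1=1, n2=0, n3=0, n4=1, n5=1 → Y1=0, Y2=1. Observed Y1=0, Y2=0.
  n0 stuck-at-0: output Y1=0, Y2=1 ✗
  n0 stuck-at-1: output Y1=0, Y2=1 ✗
  n1 stuck-at-0: output Y1=0, Y2=1 ✗
  n1 stuck-at-1: output Y1=0, Y2=1 ✗
  n2 stuck-at-0: output Y1=0, Y2=1 ✗
  n2 stuck-at-1: output Y1=1, Y2=0 ✗
  n3 stuck-at-0: output Y1=0, Y2=1 ✗
  n3 stuck-at-1: output Y1=0, Y2=0 ✓
  n4 stuck-at-0: output Y1=0, Y2=0 ✓
  n4 stuck-at-1: output Y1=0, Y2=1 ✗
  n5 stuck-at-0: output Y1=0, Y2=0 ✓
  n5 stuck-at-1: output Y1=0, Y2=1 ✗
Consistent faults: {n3 stuck-at-1, n4 stuck-at-0, n5 stuck-at-0} — 3 in all.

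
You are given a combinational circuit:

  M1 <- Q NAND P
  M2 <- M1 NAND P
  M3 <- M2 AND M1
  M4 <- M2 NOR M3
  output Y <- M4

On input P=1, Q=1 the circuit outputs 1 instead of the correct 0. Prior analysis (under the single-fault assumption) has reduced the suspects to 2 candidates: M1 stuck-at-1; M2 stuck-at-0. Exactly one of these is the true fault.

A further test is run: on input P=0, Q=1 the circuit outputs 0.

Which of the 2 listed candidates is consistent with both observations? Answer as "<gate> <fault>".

M1 stuck-at-1

Evaluate each candidate on input P=0, Q=1:
  M1 stuck-at-1: M1=1 [stuck-at-1], M2=1, M3=1, M4=0 → 0 — matches
  M2 stuck-at-0: M1=1, M2=0 [stuck-at-0], M3=0, M4=1 → 1 — eliminated
Only M1 stuck-at-1 reproduces the observed 0.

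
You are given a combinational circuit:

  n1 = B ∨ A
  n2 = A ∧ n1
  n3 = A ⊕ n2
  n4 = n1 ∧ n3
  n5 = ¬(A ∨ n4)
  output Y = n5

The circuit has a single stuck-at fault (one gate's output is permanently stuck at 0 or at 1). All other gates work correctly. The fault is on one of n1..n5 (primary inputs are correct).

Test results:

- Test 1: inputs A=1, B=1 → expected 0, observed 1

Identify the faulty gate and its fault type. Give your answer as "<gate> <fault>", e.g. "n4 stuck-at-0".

n5 stuck-at-1

Fault-free values for test 1 (A=1, B=1): n1=1, n2=1, n3=0, n4=0, n5=0, giving Y=0. Observed 1.
Test 1: faults giving observed 1 are {n5 stuck-at-1}.
Only n5 stuck-at-1 is consistent with every test.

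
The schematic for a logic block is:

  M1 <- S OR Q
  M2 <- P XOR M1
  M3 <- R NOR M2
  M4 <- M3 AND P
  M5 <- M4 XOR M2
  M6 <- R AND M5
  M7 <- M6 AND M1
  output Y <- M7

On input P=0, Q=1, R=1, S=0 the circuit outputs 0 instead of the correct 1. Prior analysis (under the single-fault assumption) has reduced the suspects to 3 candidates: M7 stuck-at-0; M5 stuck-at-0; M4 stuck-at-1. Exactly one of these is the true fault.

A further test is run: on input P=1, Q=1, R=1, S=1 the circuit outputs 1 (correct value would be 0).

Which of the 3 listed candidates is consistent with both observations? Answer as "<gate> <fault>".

M4 stuck-at-1

Evaluate each candidate on input P=1, Q=1, R=1, S=1:
  M7 stuck-at-0: M1=1, M2=0, M3=0, M4=0, M5=0, M6=0, M7=0 [stuck-at-0] → 0 — eliminated
  M5 stuck-at-0: M1=1, M2=0, M3=0, M4=0, M5=0 [stuck-at-0], M6=0, M7=0 → 0 — eliminated
  M4 stuck-at-1: M1=1, M2=0, M3=0, M4=1 [stuck-at-1], M5=1, M6=1, M7=1 → 1 — matches
Only M4 stuck-at-1 reproduces the observed 1.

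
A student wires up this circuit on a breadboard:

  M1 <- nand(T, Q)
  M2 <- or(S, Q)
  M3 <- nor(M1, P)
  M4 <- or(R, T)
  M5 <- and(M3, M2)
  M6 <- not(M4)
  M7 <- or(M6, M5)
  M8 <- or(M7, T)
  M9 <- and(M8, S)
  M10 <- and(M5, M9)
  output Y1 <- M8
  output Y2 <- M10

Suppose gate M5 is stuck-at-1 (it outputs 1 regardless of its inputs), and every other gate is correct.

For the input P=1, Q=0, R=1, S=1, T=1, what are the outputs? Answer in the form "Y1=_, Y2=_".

Propagate with M5 forced: M1=1, M2=1, M3=0, M4=1, M5=1 [stuck-at-1], M6=0, M7=1, M8=1, M9=1, M10=1.
So the outputs are Y1=1, Y2=1. (Without the fault they would be Y1=1, Y2=0.)

Y1=1, Y2=1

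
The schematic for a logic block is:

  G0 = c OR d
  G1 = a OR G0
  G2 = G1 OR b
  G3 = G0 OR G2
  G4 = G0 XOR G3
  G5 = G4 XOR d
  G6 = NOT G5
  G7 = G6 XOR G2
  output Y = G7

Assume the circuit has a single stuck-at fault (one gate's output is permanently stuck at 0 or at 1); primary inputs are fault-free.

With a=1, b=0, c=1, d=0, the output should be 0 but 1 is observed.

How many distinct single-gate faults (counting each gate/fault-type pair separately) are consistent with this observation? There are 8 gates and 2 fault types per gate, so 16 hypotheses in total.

8

Fault-free: G0=1, G1=1, G2=1, G3=1, G4=0, G5=0, G6=1, G7=0 → 0. Observed 1.
  G0: stuck-at-0 ✓; others ✗
  G1: stuck-at-0 ✓; others ✗
  G2: stuck-at-0 ✓; others ✗
  G3: stuck-at-0 ✓; others ✗
  G4: stuck-at-1 ✓; others ✗
  G5: stuck-at-1 ✓; others ✗
  G6: stuck-at-0 ✓; others ✗
  G7: stuck-at-1 ✓; others ✗
Consistent faults: {G0 stuck-at-0, G1 stuck-at-0, G2 stuck-at-0, G3 stuck-at-0, G4 stuck-at-1, G5 stuck-at-1, G6 stuck-at-0, G7 stuck-at-1} — 8 in all.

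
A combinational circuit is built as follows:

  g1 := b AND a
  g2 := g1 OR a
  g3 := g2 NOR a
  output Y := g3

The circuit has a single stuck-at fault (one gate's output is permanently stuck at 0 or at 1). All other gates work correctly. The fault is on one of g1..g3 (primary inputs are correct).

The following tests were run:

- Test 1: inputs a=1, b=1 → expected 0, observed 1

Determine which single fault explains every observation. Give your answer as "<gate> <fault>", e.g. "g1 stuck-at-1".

g3 stuck-at-1

Fault-free values for test 1 (a=1, b=1): g1=1, g2=1, g3=0, giving Y=0. Observed 1.
Test 1: faults giving observed 1 are {g3 stuck-at-1}.
Only g3 stuck-at-1 is consistent with every test.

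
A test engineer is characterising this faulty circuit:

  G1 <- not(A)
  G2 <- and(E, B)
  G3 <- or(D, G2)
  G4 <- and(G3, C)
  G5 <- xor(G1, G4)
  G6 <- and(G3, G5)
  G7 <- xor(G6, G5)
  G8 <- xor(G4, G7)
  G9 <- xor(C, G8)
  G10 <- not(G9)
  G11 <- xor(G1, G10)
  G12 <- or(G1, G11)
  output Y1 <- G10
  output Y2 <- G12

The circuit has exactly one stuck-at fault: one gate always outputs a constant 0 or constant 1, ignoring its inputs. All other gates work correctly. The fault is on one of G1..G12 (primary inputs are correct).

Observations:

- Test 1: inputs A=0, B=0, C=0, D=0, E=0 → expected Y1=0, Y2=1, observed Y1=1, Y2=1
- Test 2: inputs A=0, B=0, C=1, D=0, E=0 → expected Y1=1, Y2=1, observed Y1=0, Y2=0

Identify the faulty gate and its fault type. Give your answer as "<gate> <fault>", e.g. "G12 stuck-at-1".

Fault-free values for test 1 (A=0, B=0, C=0, D=0, E=0): G1=1, G2=0, G3=0, G4=0, G5=1, G6=0, G7=1, G8=1, G9=1, G10=0, G11=1, G12=1, giving Y1=0, Y2=1. Observed Y1=1, Y2=1.
Test 1: faults giving observed Y1=1, Y2=1 are {G1 stuck-at-0, G2 stuck-at-1, G3 stuck-at-1, G5 stuck-at-0, G6 stuck-at-1, G7 stuck-at-0, G8 stuck-at-0, G9 stuck-at-0, G10 stuck-at-1}.
Test 2 (A=0, B=0, C=1, D=0, E=0): fault-free G1=1, G2=0, G3=0, G4=0, G5=1, G6=0, G7=1, G8=1, G9=0, G10=1, G11=0, G12=1 → Y1=1, Y2=1; observed Y1=0, Y2=0. Eliminates G2 stuck-at-1, G3 stuck-at-1, G5 stuck-at-0, G6 stuck-at-1, G7 stuck-at-0, G8 stuck-at-0, G9 stuck-at-0, G10 stuck-at-1.
Only G1 stuck-at-0 is consistent with every test.

G1 stuck-at-0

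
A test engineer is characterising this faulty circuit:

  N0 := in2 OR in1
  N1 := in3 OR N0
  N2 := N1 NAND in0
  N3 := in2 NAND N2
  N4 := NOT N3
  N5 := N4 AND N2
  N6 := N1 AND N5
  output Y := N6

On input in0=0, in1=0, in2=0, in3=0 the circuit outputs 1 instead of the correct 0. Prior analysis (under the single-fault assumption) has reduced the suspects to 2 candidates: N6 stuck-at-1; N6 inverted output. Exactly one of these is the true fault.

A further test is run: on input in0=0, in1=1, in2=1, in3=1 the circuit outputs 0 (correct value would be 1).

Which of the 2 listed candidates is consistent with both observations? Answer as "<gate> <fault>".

N6 inverted output

Evaluate each candidate on input in0=0, in1=1, in2=1, in3=1:
  N6 stuck-at-1: N0=1, N1=1, N2=1, N3=0, N4=1, N5=1, N6=1 [stuck-at-1] → 1 — eliminated
  N6 inverted output: N0=1, N1=1, N2=1, N3=0, N4=1, N5=1, N6=0 [inverted output] → 0 — matches
Only N6 inverted output reproduces the observed 0.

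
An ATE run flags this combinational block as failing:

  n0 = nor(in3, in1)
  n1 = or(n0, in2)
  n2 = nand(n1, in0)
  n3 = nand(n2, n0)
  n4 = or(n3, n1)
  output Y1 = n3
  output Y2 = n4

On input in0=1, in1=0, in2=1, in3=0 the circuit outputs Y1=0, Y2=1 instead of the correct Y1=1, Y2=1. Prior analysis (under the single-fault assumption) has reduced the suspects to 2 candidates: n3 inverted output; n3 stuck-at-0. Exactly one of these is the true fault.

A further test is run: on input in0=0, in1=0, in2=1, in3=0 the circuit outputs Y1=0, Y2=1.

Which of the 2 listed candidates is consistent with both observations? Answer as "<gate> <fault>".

Evaluate each candidate on input in0=0, in1=0, in2=1, in3=0:
  n3 inverted output: n0=1, n1=1, n2=1, n3=1 [inverted output], n4=1 → Y1=1, Y2=1 — eliminated
  n3 stuck-at-0: n0=1, n1=1, n2=1, n3=0 [stuck-at-0], n4=1 → Y1=0, Y2=1 — matches
Only n3 stuck-at-0 reproduces the observed Y1=0, Y2=1.

n3 stuck-at-0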